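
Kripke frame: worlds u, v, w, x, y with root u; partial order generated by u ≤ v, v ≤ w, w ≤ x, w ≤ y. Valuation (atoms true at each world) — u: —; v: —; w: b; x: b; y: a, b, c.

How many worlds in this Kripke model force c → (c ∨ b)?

u: forces it.
v: forces it.
w: forces it.
x: forces it.
y: forces it.
Worlds forcing the formula: {u, v, w, x, y}.

5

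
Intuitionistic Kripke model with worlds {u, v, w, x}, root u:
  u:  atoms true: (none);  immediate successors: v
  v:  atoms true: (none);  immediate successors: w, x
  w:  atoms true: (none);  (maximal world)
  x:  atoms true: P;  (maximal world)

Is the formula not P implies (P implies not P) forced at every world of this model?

Yes

u forces not P implies (P implies not P): every world accessible from u that forces not P (namely w) also forces P implies not P.
Since the root u forces not P implies (P implies not P) and forcing is persistent (monotone upward), every world forces it.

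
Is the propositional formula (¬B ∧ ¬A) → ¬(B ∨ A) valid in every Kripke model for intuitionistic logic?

Yes

This is a constructively valid De Morgan direction (conjunction of negations to negated disjunction), which is intuitionistically derivable.
If both ¬B and ¬A hold at a world, no accessible world forces B or forces A, so none forces B ∨ A.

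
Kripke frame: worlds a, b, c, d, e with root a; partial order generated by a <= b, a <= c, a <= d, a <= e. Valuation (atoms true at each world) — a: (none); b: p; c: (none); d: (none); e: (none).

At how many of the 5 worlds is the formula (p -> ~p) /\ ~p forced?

3

a: does not force it — a ||-/- (p -> ~p) /\ ~p since a fails p -> ~p.
b: does not force it — b ||-/- (p -> ~p) /\ ~p since b fails p -> ~p.
c: forces it.
d: forces it.
e: forces it.
Worlds forcing the formula: {c, d, e}.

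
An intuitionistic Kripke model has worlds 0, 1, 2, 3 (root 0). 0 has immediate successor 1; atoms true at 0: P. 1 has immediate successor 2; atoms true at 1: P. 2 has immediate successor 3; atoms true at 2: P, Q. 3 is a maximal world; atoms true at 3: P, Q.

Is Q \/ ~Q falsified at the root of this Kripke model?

Yes

0 ||-/- Q \/ ~Q: neither disjunct is forced at 0.
0 lacks atom Q, so 0 ||-/- Q.
So the root 0 does not force Q \/ ~Q; the model is a countermodel.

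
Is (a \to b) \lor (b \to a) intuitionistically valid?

No

This is the Gödel–Dummett linearity axiom, which is not intuitionistically valid.
A Kripke countermodel: worlds s0, s1, s2; order generated by s0 \le s1, s0 \le s2; atoms true at each world — s0:{}; s1:{a}; s2:{b}.
s0 \nVdash (a \to b) \lor (b \to a): neither disjunct is forced at s0.
s0 \nVdash a \to b: at the accessible world s1, s1 \Vdash a but s1 \nVdash b.
s1 lacks atom b, so s1 \nVdash b.
So the root s0 does not force the formula.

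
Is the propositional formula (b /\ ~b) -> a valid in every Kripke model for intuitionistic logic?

Yes

This is an instance of ex falso quodlibet, which is intuitionistically derivable.
No world can force both b and ~b, so the antecedent b /\ ~b is never forced and the implication holds vacuously at every world.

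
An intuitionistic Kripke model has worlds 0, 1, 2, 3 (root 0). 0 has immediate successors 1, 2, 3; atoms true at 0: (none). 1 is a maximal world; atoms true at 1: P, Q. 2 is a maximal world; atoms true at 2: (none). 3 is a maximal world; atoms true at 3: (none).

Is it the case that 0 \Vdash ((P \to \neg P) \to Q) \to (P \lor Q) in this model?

Yes

0 \Vdash ((P \to \neg P) \to Q) \to (P \lor Q): every world accessible from 0 that forces (P \to \neg P) \to Q (namely 1) also forces P \lor Q.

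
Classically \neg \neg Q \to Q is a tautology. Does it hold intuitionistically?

This is double-negation elimination, which is not intuitionistically valid.
A Kripke countermodel: worlds a, b; order generated by a \le b; atoms true at each world — a:{}; b:{Q}.
a \nVdash \neg \neg Q \to Q: already at a itself, a \Vdash \neg \neg Q but a \nVdash Q.
a lacks atom Q, so a \nVdash Q.
So the root a does not force the formula.

No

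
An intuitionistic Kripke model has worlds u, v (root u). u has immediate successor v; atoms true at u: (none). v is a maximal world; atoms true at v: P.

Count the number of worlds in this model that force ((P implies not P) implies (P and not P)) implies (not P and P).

0

u: does not force it — u does not force ((P implies not P) implies (P and not P)) implies (not P and P): already at u itself, u forces (P implies not P) implies (P and not P) but u does not force not P and P.
v: does not force it — v does not force ((P implies not P) implies (P and not P)) implies (not P and P): already at v itself, v forces (P implies not P) implies (P and not P) but v does not force not P and P.
Worlds forcing the formula: { }.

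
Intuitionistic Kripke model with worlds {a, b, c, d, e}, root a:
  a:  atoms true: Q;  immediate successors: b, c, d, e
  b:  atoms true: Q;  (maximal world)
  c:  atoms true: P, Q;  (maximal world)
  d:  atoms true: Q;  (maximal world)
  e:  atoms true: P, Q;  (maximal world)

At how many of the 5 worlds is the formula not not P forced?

2

a: does not force it — a does not force not not P since b is accessible from a and b forces not P.
b: does not force it — b does not force not not P since b is accessible from b and b forces not P.
c: forces it.
d: does not force it — d does not force not not P since d is accessible from d and d forces not P.
e: forces it.
Worlds forcing the formula: {c, e}.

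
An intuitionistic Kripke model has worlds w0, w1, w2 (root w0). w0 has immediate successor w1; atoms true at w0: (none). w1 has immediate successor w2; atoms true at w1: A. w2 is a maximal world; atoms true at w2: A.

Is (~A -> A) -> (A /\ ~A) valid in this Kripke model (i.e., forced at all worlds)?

No

Not every world: w0 ||-/- (~A -> A) -> (A /\ ~A).
w0 ||-/- (~A -> A) -> (A /\ ~A): already at w0 itself, w0 ||- ~A -> A but w0 ||-/- A /\ ~A.
w0 ||-/- A /\ ~A since w0 fails A.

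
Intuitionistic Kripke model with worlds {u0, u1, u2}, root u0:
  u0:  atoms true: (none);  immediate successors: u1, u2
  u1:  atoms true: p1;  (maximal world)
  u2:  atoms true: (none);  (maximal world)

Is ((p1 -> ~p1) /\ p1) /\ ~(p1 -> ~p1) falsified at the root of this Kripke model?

Yes

u0 ||-/- ((p1 -> ~p1) /\ p1) /\ ~(p1 -> ~p1) since u0 fails (p1 -> ~p1) /\ p1.
So the root u0 does not force ((p1 -> ~p1) /\ p1) /\ ~(p1 -> ~p1); the model is a countermodel.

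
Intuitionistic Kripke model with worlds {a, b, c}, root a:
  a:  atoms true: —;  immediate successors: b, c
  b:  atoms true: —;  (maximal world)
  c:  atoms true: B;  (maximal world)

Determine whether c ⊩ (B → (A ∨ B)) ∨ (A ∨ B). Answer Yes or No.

Yes

c ⊩ (B → (A ∨ B)) ∨ (A ∨ B) via the disjunct B → (A ∨ B).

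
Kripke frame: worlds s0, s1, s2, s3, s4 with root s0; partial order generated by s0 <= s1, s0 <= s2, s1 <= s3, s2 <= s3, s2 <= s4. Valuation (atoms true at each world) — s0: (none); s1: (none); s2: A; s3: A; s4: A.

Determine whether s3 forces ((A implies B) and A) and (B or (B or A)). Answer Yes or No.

No

s3 does not force ((A implies B) and A) and (B or (B or A)) since s3 fails (A implies B) and A.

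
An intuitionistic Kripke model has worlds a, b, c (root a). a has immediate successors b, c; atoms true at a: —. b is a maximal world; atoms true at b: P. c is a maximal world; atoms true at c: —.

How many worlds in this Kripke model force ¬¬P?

a: does not force it — a ⊮ ¬¬P since c is accessible from a and c ⊩ ¬P.
b: forces it.
c: does not force it — c ⊮ ¬¬P since c is accessible from c and c ⊩ ¬P.
Worlds forcing the formula: {b}.

1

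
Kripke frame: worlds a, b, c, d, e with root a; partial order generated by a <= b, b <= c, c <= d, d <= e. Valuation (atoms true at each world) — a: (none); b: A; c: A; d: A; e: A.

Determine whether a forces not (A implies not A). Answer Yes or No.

Yes

a forces not (A implies not A): no world accessible from a forces A implies not A.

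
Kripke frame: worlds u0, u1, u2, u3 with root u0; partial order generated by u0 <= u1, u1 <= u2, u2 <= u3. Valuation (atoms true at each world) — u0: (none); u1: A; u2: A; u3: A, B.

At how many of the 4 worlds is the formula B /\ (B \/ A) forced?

1

u0: does not force it — u0 ||-/- B /\ (B \/ A) since u0 fails B.
u1: does not force it — u1 ||-/- B /\ (B \/ A) since u1 fails B.
u2: does not force it — u2 ||-/- B /\ (B \/ A) since u2 fails B.
u3: forces it.
Worlds forcing the formula: {u3}.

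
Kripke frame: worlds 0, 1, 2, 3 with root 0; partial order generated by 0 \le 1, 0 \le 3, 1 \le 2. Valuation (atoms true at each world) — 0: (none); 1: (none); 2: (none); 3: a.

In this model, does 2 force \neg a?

Yes

2 \Vdash \neg a: no world accessible from 2 forces a.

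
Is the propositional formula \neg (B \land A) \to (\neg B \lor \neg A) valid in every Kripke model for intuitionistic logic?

This is the constructively invalid direction of De Morgan's law for conjunction, which is not intuitionistically valid.
A Kripke countermodel: worlds w0, w1, w2; order generated by w0 \le w1, w0 \le w2; atoms true at each world — w0:{}; w1:{B}; w2:{A}.
w0 \nVdash \neg (B \land A) \to (\neg B \lor \neg A): already at w0 itself, w0 \Vdash \neg (B \land A) but w0 \nVdash \neg B \lor \neg A.
w0 \nVdash \neg B \lor \neg A: neither disjunct is forced at w0.
w0 \nVdash \neg B since w1 is accessible from w0 and w1 \Vdash B.
So the root w0 does not force the formula.

No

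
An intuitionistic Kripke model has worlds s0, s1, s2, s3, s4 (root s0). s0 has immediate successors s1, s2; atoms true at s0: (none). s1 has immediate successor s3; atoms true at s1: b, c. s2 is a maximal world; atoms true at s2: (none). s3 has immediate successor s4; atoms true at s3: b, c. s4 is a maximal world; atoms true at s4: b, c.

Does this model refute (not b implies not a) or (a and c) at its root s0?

No

s0 forces (not b implies not a) or (a and c) via the disjunct not b implies not a.
So the root s0 forces (not b implies not a) or (a and c); the model is not a countermodel.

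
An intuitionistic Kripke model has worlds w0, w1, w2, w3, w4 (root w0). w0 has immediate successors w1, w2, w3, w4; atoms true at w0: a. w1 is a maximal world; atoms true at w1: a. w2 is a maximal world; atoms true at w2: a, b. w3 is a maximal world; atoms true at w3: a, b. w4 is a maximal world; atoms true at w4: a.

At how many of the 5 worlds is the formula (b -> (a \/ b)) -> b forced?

2

w0: does not force it — w0 ||-/- (b -> (a \/ b)) -> b: already at w0 itself, w0 ||- b -> (a \/ b) but w0 ||-/- b.
w1: does not force it — w1 ||-/- (b -> (a \/ b)) -> b: already at w1 itself, w1 ||- b -> (a \/ b) but w1 ||-/- b.
w2: forces it.
w3: forces it.
w4: does not force it.
Worlds forcing the formula: {w2, w3}.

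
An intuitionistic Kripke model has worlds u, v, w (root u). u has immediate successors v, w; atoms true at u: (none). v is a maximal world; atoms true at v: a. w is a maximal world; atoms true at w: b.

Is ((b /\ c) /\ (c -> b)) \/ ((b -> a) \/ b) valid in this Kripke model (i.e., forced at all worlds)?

Not every world: u ||-/- ((b /\ c) /\ (c -> b)) \/ ((b -> a) \/ b).
u ||-/- ((b /\ c) /\ (c -> b)) \/ ((b -> a) \/ b): neither disjunct is forced at u.
u ||-/- (b /\ c) /\ (c -> b) since u fails b /\ c.

No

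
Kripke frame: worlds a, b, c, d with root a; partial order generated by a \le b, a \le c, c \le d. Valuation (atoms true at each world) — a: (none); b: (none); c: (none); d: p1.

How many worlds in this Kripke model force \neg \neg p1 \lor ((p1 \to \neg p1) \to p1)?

2

a: does not force it — a \nVdash \neg \neg p1 \lor ((p1 \to \neg p1) \to p1): neither disjunct is forced at a.
b: does not force it.
c: forces it.
d: forces it.
Worlds forcing the formula: {c, d}.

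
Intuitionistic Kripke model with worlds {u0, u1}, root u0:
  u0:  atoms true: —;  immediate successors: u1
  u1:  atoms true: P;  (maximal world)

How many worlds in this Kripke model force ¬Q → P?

1

u0: does not force it — u0 ⊮ ¬Q → P: already at u0 itself, u0 ⊩ ¬Q but u0 ⊮ P.
u1: forces it.
Worlds forcing the formula: {u1}.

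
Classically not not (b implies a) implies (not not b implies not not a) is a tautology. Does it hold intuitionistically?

Yes

This is the distribution of double negation over implication, which is intuitionistically derivable.
Assume not not (b implies a) and not not b; suppose not a. Then b implies a would give not b (by contraposition), contradicting not not b; so not (b implies a), contradicting not not (b implies a). Hence not not a.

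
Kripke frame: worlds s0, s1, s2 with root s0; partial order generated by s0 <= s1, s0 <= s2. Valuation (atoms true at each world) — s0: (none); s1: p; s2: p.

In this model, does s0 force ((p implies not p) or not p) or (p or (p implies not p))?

s0 does not force ((p implies not p) or not p) or (p or (p implies not p)): neither disjunct is forced at s0.
s0 does not force (p implies not p) or not p: neither disjunct is forced at s0.
s0 does not force p implies not p: at the accessible world s1, s1 forces p but s1 does not force not p.
s1 does not force not p since s1 is accessible from s1 and s1 forces p.

No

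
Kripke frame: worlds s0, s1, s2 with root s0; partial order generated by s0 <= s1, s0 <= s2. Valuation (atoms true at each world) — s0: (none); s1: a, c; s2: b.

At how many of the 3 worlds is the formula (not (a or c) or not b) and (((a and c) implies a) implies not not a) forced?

1

s0: does not force it — s0 does not force (not (a or c) or not b) and (((a and c) implies a) implies not not a) since s0 fails not (a or c) or not b.
s1: forces it.
s2: does not force it.
Worlds forcing the formula: {s1}.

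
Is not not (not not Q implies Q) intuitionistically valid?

Yes

This is the double negation of double-negation elimination, which is intuitionistically derivable.
By Glivenko's theorem the double negation of any classical propositional tautology is intuitionistically provable; not not Q implies Q is classically a tautology.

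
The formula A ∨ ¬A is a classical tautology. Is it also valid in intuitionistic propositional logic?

No

This is the law of excluded middle, which is not intuitionistically valid.
A Kripke countermodel: worlds a, b; order generated by a ≤ b; atoms true at each world — a:{}; b:{A}.
a ⊮ A ∨ ¬A: neither disjunct is forced at a.
a lacks atom A, so a ⊮ A.
So the root a does not force the formula.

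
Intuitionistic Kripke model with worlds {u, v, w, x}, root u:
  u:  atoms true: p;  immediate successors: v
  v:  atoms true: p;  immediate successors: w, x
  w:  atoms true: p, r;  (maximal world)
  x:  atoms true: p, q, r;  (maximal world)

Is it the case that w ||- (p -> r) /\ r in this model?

Yes

w ||- (p -> r) /\ r since w forces both conjuncts.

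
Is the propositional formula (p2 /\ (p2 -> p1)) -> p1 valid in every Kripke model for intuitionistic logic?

Yes

This is modus ponens in implicational form, which is intuitionistically derivable.
If a world forces p2 and p2 -> p1, then applying the implication at that world (which is accessible from itself) gives p1.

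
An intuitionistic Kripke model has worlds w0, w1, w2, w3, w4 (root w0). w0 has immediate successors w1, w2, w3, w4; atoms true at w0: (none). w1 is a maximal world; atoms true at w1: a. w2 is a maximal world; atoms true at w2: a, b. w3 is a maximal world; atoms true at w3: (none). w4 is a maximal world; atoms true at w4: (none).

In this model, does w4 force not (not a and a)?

Yes

w4 forces not (not a and a): no world accessible from w4 forces not a and a.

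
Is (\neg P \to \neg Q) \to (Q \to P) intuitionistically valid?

No

This is the converse of contraposition, which is not intuitionistically valid.
A Kripke countermodel: worlds 0, 1; order generated by 0 \le 1; atoms true at each world — 0:{Q}; 1:{P,Q}.
0 \nVdash (\neg P \to \neg Q) \to (Q \to P): already at 0 itself, 0 \Vdash \neg P \to \neg Q but 0 \nVdash Q \to P.
0 \nVdash Q \to P: already at 0 itself, 0 \Vdash Q but 0 \nVdash P.
0 lacks atom P, so 0 \nVdash P.
So the root 0 does not force the formula.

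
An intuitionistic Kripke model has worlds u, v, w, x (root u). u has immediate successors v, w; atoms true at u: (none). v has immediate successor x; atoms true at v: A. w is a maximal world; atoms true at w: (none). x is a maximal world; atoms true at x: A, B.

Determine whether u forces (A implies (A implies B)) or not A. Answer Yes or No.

No

u does not force (A implies (A implies B)) or not A: neither disjunct is forced at u.
u does not force A implies (A implies B): at the accessible world v, v forces A but v does not force A implies B.
v does not force A implies B: already at v itself, v forces A but v does not force B.
v lacks atom B, so v does not force B.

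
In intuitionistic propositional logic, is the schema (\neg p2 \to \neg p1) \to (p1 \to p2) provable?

This is the converse of contraposition, which is not intuitionistically valid.
A Kripke countermodel: worlds u0, u1; order generated by u0 \le u1; atoms true at each world — u0:{p1}; u1:{p1,p2}.
u0 \nVdash (\neg p2 \to \neg p1) \to (p1 \to p2): already at u0 itself, u0 \Vdash \neg p2 \to \neg p1 but u0 \nVdash p1 \to p2.
u0 \nVdash p1 \to p2: already at u0 itself, u0 \Vdash p1 but u0 \nVdash p2.
u0 lacks atom p2, so u0 \nVdash p2.
So the root u0 does not force the formula.

No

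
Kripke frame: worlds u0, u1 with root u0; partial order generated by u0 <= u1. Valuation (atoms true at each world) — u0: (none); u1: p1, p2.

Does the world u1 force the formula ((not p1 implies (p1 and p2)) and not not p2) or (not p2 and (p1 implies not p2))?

u1 forces ((not p1 implies (p1 and p2)) and not not p2) or (not p2 and (p1 implies not p2)) via the disjunct (not p1 implies (p1 and p2)) and not not p2.

Yes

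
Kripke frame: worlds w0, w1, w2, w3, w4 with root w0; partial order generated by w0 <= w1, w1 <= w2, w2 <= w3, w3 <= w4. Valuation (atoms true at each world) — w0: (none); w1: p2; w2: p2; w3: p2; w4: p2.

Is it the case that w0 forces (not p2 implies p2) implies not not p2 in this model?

w0 forces (not p2 implies p2) implies not not p2: every world accessible from w0 that forces not p2 implies p2 (namely w0, w1, w2, w3, w4) also forces not not p2.

Yes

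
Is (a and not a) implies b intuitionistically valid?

This is an instance of ex falso quodlibet, which is intuitionistically derivable.
No world can force both a and not a, so the antecedent a and not a is never forced and the implication holds vacuously at every world.

Yes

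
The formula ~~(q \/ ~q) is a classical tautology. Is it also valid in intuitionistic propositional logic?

Yes

This is the double negation of excluded middle, which is intuitionistically derivable.
Assuming ~(q \/ ~q): from q we'd get q \/ ~q, so ~q; but then q \/ ~q again — contradiction. Hence ~~(q \/ ~q).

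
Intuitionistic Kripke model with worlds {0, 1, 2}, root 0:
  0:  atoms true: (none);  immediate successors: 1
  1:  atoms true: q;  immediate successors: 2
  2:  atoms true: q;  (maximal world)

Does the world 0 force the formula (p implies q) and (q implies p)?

0 does not force (p implies q) and (q implies p) since 0 fails q implies p.

No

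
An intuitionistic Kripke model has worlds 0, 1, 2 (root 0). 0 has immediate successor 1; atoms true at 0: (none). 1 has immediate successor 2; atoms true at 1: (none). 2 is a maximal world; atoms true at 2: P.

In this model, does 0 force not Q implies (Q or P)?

No

0 does not force not Q implies (Q or P): already at 0 itself, 0 forces not Q but 0 does not force Q or P.
0 does not force Q or P: neither disjunct is forced at 0.
0 lacks atom Q, so 0 does not force Q.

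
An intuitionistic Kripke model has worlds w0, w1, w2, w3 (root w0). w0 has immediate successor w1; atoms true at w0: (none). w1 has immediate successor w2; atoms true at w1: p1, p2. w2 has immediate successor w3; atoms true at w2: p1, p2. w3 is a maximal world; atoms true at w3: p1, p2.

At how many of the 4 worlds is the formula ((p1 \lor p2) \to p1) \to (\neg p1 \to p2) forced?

4

w0: forces it.
w1: forces it.
w2: forces it.
w3: forces it.
Worlds forcing the formula: {w0, w1, w2, w3}.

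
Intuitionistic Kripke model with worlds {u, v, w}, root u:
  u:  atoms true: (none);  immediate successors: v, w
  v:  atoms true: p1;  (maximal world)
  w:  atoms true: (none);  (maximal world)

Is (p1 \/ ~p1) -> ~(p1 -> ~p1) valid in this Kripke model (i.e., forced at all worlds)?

No

Not every world: u ||-/- (p1 \/ ~p1) -> ~(p1 -> ~p1).
u ||-/- (p1 \/ ~p1) -> ~(p1 -> ~p1): at the accessible world w, w ||- p1 \/ ~p1 but w ||-/- ~(p1 -> ~p1).
w ||-/- ~(p1 -> ~p1) since w is accessible from w and w ||- p1 -> ~p1.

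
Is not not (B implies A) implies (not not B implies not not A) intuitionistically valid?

This is the distribution of double negation over implication, which is intuitionistically derivable.
Assume not not (B implies A) and not not B; suppose not A. Then B implies A would give not B (by contraposition), contradicting not not B; so not (B implies A), contradicting not not (B implies A). Hence not not A.

Yes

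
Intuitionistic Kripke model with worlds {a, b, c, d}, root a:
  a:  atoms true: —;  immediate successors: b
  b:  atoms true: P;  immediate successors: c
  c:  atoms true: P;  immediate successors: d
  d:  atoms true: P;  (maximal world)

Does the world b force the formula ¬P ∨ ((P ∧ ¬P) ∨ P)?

b ⊩ ¬P ∨ ((P ∧ ¬P) ∨ P) via the disjunct (P ∧ ¬P) ∨ P.

Yes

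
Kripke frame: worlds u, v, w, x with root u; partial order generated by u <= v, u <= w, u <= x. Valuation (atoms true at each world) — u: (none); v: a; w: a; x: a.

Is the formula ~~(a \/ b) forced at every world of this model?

u ||- ~~(a \/ b): no world accessible from u forces ~(a \/ b).
Since the root u forces ~~(a \/ b) and forcing is persistent (monotone upward), every world forces it.

Yes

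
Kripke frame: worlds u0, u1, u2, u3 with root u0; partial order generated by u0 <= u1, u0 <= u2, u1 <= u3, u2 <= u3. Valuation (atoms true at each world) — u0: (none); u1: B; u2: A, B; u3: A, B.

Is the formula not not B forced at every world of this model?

u0 forces not not B: no world accessible from u0 forces not B.
Since the root u0 forces not not B and forcing is persistent (monotone upward), every world forces it.

Yes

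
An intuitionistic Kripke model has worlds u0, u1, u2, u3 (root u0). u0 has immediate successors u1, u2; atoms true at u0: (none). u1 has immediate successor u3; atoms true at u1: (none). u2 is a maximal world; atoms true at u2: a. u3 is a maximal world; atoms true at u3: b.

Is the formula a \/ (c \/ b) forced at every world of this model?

Not every world: u0 ||-/- a \/ (c \/ b).
u0 ||-/- a \/ (c \/ b): neither disjunct is forced at u0.
u0 lacks atom a, so u0 ||-/- a.

No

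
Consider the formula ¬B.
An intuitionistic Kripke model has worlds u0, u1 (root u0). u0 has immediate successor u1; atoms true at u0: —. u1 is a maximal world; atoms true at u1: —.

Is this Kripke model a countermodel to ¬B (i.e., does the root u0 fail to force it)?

No

u0 ⊩ ¬B: no world accessible from u0 forces B.
So the root u0 forces ¬B; the model is not a countermodel.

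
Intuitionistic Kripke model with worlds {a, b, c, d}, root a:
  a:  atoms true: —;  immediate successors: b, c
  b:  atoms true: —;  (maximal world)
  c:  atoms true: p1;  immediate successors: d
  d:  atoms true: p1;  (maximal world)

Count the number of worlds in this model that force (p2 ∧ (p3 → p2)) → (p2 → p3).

a: forces it.
b: forces it.
c: forces it.
d: forces it.
Worlds forcing the formula: {a, b, c, d}.

4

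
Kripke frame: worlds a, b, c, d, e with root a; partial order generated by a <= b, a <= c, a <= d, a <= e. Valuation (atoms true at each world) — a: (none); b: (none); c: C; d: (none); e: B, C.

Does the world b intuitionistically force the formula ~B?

b ||- ~B: no world accessible from b forces B.

Yes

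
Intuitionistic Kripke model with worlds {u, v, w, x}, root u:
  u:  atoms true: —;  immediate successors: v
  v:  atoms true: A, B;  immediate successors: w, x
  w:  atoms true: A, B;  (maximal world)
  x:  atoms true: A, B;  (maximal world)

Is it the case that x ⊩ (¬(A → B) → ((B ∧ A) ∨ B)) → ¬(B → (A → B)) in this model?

No

x ⊮ (¬(A → B) → ((B ∧ A) ∨ B)) → ¬(B → (A → B)): already at x itself, x ⊩ ¬(A → B) → ((B ∧ A) ∨ B) but x ⊮ ¬(B → (A → B)).
x ⊮ ¬(B → (A → B)) since x is accessible from x and x ⊩ B → (A → B).
x ⊩ B → (A → B): every world accessible from x that forces B (namely x) also forces A → B.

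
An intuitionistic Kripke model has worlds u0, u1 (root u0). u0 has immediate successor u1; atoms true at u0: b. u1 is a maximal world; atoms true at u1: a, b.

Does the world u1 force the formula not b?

No

u1 does not force not b since u1 is accessible from u1 and u1 forces b.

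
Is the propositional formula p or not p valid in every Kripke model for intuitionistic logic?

No

This is the law of excluded middle, which is not intuitionistically valid.
A Kripke countermodel: worlds 0, 1; order generated by 0 <= 1; atoms true at each world — 0:{}; 1:{p}.
0 does not force p or not p: neither disjunct is forced at 0.
0 lacks atom p, so 0 does not force p.
So the root 0 does not force the formula.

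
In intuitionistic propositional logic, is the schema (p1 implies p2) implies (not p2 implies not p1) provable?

Yes

This is the forward direction of contraposition, which is intuitionistically derivable.
Assume p1 implies p2 and not p2. If p1 held then p2 would follow, contradicting not p2; so not p1.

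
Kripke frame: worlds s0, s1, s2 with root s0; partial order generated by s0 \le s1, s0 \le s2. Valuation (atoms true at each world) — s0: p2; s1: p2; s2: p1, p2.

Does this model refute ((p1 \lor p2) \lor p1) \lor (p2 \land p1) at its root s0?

s0 \Vdash ((p1 \lor p2) \lor p1) \lor (p2 \land p1) via the disjunct (p1 \lor p2) \lor p1.
So the root s0 forces ((p1 \lor p2) \lor p1) \lor (p2 \land p1); the model is not a countermodel.

No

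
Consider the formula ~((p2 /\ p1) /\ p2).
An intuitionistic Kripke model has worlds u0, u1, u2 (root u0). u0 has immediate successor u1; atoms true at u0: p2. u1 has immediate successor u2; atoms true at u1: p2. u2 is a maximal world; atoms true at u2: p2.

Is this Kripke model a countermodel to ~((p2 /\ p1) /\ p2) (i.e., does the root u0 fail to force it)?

No

u0 ||- ~((p2 /\ p1) /\ p2): no world accessible from u0 forces (p2 /\ p1) /\ p2.
So the root u0 forces ~((p2 /\ p1) /\ p2); the model is not a countermodel.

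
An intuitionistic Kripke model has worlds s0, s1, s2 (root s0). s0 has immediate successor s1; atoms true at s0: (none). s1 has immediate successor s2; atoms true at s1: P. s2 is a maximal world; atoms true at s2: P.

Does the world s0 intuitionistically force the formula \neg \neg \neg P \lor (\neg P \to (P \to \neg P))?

s0 \Vdash \neg \neg \neg P \lor (\neg P \to (P \to \neg P)) via the disjunct \neg P \to (P \to \neg P).

Yes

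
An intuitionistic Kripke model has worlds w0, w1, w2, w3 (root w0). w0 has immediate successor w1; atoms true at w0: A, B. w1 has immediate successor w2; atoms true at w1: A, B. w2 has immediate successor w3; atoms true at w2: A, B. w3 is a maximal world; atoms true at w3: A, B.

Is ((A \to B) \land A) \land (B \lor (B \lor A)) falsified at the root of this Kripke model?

w0 \Vdash ((A \to B) \land A) \land (B \lor (B \lor A)) since w0 forces both conjuncts.
So the root w0 forces ((A \to B) \land A) \land (B \lor (B \lor A)); the model is not a countermodel.

No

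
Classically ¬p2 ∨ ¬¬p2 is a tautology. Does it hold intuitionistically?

No

This is the weak law of excluded middle, which is not intuitionistically valid.
A Kripke countermodel: worlds u, v, w; order generated by u ≤ v, u ≤ w; atoms true at each world — u:{}; v:{p2}; w:{}.
u ⊮ ¬p2 ∨ ¬¬p2: neither disjunct is forced at u.
u ⊮ ¬p2 since v is accessible from u and v ⊩ p2.
So the root u does not force the formula.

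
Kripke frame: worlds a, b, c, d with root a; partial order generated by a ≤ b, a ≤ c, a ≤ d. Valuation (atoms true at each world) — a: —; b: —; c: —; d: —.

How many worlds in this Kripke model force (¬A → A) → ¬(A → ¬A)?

4

a: forces it.
b: forces it.
c: forces it.
d: forces it.
Worlds forcing the formula: {a, b, c, d}.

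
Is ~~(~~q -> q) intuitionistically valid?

This is the double negation of double-negation elimination, which is intuitionistically derivable.
By Glivenko's theorem the double negation of any classical propositional tautology is intuitionistically provable; ~~q -> q is classically a tautology.

Yes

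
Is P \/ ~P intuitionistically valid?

No

This is the law of excluded middle, which is not intuitionistically valid.
A Kripke countermodel: worlds u, v; order generated by u <= v; atoms true at each world — u:{}; v:{P}.
u ||-/- P \/ ~P: neither disjunct is forced at u.
u lacks atom P, so u ||-/- P.
So the root u does not force the formula.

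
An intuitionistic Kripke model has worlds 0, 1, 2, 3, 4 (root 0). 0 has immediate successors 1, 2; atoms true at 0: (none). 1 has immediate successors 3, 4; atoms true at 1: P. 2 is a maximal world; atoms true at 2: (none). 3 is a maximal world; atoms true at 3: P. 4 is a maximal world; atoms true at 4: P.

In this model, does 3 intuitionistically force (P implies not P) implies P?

3 forces (P implies not P) implies P vacuously: no world accessible from 3 forces the antecedent P implies not P.

Yes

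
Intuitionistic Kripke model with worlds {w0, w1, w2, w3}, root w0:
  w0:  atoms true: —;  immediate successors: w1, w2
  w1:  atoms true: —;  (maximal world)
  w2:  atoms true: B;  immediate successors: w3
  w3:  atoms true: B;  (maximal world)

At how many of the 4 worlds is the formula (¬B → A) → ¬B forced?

w0: does not force it — w0 ⊮ (¬B → A) → ¬B: at the accessible world w2, w2 ⊩ ¬B → A but w2 ⊮ ¬B.
w1: forces it.
w2: does not force it.
w3: does not force it.
Worlds forcing the formula: {w1}.

1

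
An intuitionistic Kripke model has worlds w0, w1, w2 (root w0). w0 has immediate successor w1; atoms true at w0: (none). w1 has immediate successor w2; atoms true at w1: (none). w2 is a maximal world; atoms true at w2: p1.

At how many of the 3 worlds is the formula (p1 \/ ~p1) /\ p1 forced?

w0: does not force it — w0 ||-/- (p1 \/ ~p1) /\ p1 since w0 fails p1 \/ ~p1.
w1: does not force it — w1 ||-/- (p1 \/ ~p1) /\ p1 since w1 fails p1 \/ ~p1.
w2: forces it.
Worlds forcing the formula: {w2}.

1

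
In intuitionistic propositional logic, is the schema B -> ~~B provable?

Yes

This is double-negation introduction, which is intuitionistically derivable.
If a world forces B then every accessible world forces B (persistence), so none forces ~B; hence ~~B.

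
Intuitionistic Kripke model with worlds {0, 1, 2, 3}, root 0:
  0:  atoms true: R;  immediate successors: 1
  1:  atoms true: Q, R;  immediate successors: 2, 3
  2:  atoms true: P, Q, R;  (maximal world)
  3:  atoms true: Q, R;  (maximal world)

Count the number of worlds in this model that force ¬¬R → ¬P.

1

0: does not force it — 0 ⊮ ¬¬R → ¬P: already at 0 itself, 0 ⊩ ¬¬R but 0 ⊮ ¬P.
1: does not force it.
2: does not force it.
3: forces it.
Worlds forcing the formula: {3}.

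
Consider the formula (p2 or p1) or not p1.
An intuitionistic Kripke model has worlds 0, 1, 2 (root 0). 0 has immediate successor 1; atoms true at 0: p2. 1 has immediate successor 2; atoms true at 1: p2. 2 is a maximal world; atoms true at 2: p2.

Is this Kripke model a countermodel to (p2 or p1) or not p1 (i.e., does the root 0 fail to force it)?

No

0 forces (p2 or p1) or not p1 via the disjunct p2 or p1.
So the root 0 forces (p2 or p1) or not p1; the model is not a countermodel.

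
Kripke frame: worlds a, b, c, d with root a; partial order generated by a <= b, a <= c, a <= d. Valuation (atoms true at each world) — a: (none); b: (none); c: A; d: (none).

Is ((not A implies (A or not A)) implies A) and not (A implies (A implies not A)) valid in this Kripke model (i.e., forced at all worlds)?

Not every world: a does not force ((not A implies (A or not A)) implies A) and not (A implies (A implies not A)).
a does not force ((not A implies (A or not A)) implies A) and not (A implies (A implies not A)) since a fails (not A implies (A or not A)) implies A.

No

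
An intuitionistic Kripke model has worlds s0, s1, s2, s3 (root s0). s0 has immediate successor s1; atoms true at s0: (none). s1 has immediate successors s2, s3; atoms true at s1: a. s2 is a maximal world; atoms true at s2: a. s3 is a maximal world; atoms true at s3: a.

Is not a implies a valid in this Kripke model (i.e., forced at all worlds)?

s0 forces not a implies a vacuously: no world accessible from s0 forces the antecedent not a.
Since the root s0 forces not a implies a and forcing is persistent (monotone upward), every world forces it.

Yes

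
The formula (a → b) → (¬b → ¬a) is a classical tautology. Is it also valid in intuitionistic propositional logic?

This is the forward direction of contraposition, which is intuitionistically derivable.
Assume a → b and ¬b. If a held then b would follow, contradicting ¬b; so ¬a.

Yes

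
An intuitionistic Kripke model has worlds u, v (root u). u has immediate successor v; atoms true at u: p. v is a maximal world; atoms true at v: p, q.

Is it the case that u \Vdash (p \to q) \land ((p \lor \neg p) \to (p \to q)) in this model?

u \nVdash (p \to q) \land ((p \lor \neg p) \to (p \to q)) since u fails p \to q.

No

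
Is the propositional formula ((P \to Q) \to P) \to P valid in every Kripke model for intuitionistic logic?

This is Peirce's law, which is not intuitionistically valid.
A Kripke countermodel: worlds u, v; order generated by u \le v; atoms true at each world — u:{}; v:{P}.
u \nVdash ((P \to Q) \to P) \to P: already at u itself, u \Vdash (P \to Q) \to P but u \nVdash P.
u lacks atom P, so u \nVdash P.
So the root u does not force the formula.

No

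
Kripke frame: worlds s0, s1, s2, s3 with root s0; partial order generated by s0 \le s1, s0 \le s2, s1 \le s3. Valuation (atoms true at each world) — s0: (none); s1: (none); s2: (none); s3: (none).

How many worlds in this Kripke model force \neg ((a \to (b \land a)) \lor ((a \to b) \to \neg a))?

0

s0: does not force it — s0 \nVdash \neg ((a \to (b \land a)) \lor ((a \to b) \to \neg a)) since s0 is accessible from s0 and s0 \Vdash (a \to (b \land a)) \lor ((a \to b) \to \neg a).
s1: does not force it — s1 \nVdash \neg ((a \to (b \land a)) \lor ((a \to b) \to \neg a)) since s1 is accessible from s1 and s1 \Vdash (a \to (b \land a)) \lor ((a \to b) \to \neg a).
s2: does not force it.
s3: does not force it.
Worlds forcing the formula: { }.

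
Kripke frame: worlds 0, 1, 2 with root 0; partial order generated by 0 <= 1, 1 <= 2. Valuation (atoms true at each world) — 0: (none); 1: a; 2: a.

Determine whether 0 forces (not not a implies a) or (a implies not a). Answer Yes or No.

No

0 does not force (not not a implies a) or (a implies not a): neither disjunct is forced at 0.
0 does not force not not a implies a: already at 0 itself, 0 forces not not a but 0 does not force a.
0 lacks atom a, so 0 does not force a.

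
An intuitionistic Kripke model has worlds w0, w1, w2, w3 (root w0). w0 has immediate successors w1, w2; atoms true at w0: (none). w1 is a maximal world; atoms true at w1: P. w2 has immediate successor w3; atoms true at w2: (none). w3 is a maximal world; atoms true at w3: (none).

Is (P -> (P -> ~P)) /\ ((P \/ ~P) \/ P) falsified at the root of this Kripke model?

w0 ||-/- (P -> (P -> ~P)) /\ ((P \/ ~P) \/ P) since w0 fails P -> (P -> ~P).
So the root w0 does not force (P -> (P -> ~P)) /\ ((P \/ ~P) \/ P); the model is a countermodel.

Yes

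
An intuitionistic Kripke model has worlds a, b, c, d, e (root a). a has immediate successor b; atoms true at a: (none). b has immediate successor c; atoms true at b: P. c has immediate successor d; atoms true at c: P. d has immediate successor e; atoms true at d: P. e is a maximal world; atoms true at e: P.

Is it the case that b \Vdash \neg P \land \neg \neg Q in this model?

b \nVdash \neg P \land \neg \neg Q since b fails \neg P.

No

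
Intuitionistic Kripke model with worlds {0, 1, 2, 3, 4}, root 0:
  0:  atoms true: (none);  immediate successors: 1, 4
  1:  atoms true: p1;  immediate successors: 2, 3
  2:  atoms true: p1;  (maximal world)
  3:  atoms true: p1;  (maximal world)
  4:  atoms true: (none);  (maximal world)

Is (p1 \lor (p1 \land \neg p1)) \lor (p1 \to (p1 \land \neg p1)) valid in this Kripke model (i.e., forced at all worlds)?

Not every world: 0 \nVdash (p1 \lor (p1 \land \neg p1)) \lor (p1 \to (p1 \land \neg p1)).
0 \nVdash (p1 \lor (p1 \land \neg p1)) \lor (p1 \to (p1 \land \neg p1)): neither disjunct is forced at 0.
0 \nVdash p1 \lor (p1 \land \neg p1): neither disjunct is forced at 0.
0 lacks atom p1, so 0 \nVdash p1.

No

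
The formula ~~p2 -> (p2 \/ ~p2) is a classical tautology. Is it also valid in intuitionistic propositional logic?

This is a variant of double-negation elimination (deriving excluded middle from double negation), which is not intuitionistically valid.
A Kripke countermodel: worlds w0, w1; order generated by w0 <= w1; atoms true at each world — w0:{}; w1:{p2}.
w0 ||-/- ~~p2 -> (p2 \/ ~p2): already at w0 itself, w0 ||- ~~p2 but w0 ||-/- p2 \/ ~p2.
w0 ||-/- p2 \/ ~p2: neither disjunct is forced at w0.
w0 lacks atom p2, so w0 ||-/- p2.
So the root w0 does not force the formula.

No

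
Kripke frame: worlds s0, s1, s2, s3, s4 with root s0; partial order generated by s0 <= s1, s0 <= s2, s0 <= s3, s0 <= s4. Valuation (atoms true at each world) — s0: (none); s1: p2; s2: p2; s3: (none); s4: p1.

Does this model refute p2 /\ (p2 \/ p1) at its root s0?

s0 ||-/- p2 /\ (p2 \/ p1) since s0 fails p2.
So the root s0 does not force p2 /\ (p2 \/ p1); the model is a countermodel.

Yes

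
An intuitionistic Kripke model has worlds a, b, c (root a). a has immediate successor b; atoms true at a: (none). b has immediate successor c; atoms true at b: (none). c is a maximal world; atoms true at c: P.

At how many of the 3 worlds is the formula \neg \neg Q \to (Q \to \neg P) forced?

a: forces it.
b: forces it.
c: forces it.
Worlds forcing the formula: {a, b, c}.

3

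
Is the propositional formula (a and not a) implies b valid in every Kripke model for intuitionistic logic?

This is an instance of ex falso quodlibet, which is intuitionistically derivable.
No world can force both a and not a, so the antecedent a and not a is never forced and the implication holds vacuously at every world.

Yes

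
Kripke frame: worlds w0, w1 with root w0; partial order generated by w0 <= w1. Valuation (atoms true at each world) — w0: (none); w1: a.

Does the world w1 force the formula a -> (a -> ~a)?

w1 ||-/- a -> (a -> ~a): already at w1 itself, w1 ||- a but w1 ||-/- a -> ~a.
w1 ||-/- a -> ~a: already at w1 itself, w1 ||- a but w1 ||-/- ~a.
w1 ||-/- ~a since w1 is accessible from w1 and w1 ||- a.

No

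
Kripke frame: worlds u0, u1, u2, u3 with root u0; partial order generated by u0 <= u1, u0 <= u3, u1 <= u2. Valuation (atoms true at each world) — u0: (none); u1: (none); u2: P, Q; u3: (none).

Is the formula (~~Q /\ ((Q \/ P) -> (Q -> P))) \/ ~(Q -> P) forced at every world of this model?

No

Not every world: u0 ||-/- (~~Q /\ ((Q \/ P) -> (Q -> P))) \/ ~(Q -> P).
u0 ||-/- (~~Q /\ ((Q \/ P) -> (Q -> P))) \/ ~(Q -> P): neither disjunct is forced at u0.
u0 ||-/- ~~Q /\ ((Q \/ P) -> (Q -> P)) since u0 fails ~~Q.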